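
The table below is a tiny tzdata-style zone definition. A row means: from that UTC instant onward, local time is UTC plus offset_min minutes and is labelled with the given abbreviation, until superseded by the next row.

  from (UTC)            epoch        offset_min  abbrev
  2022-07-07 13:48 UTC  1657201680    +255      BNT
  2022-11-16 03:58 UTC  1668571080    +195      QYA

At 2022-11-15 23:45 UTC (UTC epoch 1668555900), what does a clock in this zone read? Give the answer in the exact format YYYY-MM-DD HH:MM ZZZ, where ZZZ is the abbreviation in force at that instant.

Query: 2022-11-15 23:45 UTC
Rule 1/2 (BNT, +04:15): 2022-07-07 13:48 UTC ≤ query < 2022-11-16 03:58 UTC
23·60 + 45 + 255 = 1680 min
1680 = 1·1440 + 240; 240 = 4·60 + 0 → 04:00, 2022-11-15 + 1 day = 2022-11-16
→ 2022-11-16 04:00 BNT

2022-11-16 04:00 BNT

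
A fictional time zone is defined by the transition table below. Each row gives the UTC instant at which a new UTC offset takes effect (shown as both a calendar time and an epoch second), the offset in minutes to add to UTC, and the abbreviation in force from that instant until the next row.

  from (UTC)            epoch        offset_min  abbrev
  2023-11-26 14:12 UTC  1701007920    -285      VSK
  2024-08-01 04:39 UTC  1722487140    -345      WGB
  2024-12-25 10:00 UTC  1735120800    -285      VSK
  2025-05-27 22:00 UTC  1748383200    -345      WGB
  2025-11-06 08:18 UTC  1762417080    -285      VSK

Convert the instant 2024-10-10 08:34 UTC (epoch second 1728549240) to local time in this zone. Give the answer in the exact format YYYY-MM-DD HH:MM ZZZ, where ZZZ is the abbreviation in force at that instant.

Query: 2024-10-10 08:34 UTC
Rule 2/5 (WGB, -05:45): 2024-08-01 04:39 UTC ≤ query < 2024-12-25 10:00 UTC
8·60 + 34 - 345 = 169 min
169 = 0·1440 + 169; 169 = 2·60 + 49 → 02:49, same day
→ 2024-10-10 02:49 WGB

2024-10-10 02:49 WGB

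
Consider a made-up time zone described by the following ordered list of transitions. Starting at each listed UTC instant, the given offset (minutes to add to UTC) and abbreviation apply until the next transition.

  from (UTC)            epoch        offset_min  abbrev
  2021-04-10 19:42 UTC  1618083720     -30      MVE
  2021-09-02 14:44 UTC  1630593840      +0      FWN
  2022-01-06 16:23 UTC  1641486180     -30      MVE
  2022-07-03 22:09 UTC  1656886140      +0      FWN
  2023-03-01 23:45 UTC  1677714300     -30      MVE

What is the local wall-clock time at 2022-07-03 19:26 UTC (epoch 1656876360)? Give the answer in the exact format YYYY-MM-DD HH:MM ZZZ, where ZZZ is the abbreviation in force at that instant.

2022-07-03 18:56 MVE

Query: 2022-07-03 19:26 UTC
Rule 3/5 (MVE, -00:30): 2022-01-06 16:23 UTC ≤ query < 2022-07-03 22:09 UTC
19·60 + 26 - 30 = 1136 min
1136 = 0·1440 + 1136; 1136 = 18·60 + 56 → 18:56, same day
→ 2022-07-03 18:56 MVE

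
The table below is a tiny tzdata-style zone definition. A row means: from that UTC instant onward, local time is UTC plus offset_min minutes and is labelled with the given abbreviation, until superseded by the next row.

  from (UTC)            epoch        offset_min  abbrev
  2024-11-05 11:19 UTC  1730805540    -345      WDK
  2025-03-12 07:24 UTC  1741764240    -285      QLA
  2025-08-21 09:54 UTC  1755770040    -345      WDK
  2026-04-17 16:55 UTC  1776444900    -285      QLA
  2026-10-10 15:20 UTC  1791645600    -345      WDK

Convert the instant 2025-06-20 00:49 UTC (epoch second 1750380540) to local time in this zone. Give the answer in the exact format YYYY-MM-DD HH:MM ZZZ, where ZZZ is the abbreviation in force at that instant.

Query: 2025-06-20 00:49 UTC
Rule 2/5 (QLA, -04:45): 2025-03-12 07:24 UTC ≤ query < 2025-08-21 09:54 UTC
0·60 + 49 - 285 = -236 min
-236 = -1·1440 + 1204; 1204 = 20·60 + 4 → 20:04, 2025-06-20 - 1 day = 2025-06-19
→ 2025-06-19 20:04 QLA

2025-06-19 20:04 QLA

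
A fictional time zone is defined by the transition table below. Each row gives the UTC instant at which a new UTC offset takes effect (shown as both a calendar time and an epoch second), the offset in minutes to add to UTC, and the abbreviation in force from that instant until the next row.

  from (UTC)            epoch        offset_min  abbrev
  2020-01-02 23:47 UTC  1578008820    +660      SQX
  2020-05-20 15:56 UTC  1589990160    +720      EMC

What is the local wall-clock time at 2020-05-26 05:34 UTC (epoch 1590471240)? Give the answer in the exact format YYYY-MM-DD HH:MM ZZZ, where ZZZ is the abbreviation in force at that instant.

Query: 2020-05-26 05:34 UTC
Rule 2/2 (EMC, +12:00): 2020-05-20 15:56 UTC ≤ query < +∞
5·60 + 34 + 720 = 1054 min
1054 = 0·1440 + 1054; 1054 = 17·60 + 34 → 17:34, same day
→ 2020-05-26 17:34 EMC

2020-05-26 17:34 EMC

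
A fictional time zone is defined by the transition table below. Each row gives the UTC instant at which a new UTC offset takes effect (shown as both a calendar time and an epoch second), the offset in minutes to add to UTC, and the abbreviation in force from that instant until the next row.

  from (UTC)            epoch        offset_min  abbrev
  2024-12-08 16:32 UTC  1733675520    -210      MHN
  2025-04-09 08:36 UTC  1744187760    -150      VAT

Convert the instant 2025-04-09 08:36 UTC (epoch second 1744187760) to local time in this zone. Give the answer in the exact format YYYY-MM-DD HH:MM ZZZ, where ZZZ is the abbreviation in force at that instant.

2025-04-09 06:06 VAT

Query: 2025-04-09 08:36 UTC
Rule 2/2 (VAT, -02:30): 2025-04-09 08:36 UTC ≤ query < +∞
8·60 + 36 - 150 = 366 min
366 = 0·1440 + 366; 366 = 6·60 + 6 → 06:06, same day
→ 2025-04-09 06:06 VAT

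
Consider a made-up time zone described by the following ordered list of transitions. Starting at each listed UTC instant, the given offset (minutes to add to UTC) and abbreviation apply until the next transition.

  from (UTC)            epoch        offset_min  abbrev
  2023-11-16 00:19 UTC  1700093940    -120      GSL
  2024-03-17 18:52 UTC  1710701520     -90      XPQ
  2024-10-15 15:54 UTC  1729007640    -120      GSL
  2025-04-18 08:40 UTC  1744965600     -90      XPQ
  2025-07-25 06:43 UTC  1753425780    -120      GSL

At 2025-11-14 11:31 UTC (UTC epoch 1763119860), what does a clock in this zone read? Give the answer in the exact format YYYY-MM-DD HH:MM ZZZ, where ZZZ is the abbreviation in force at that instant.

Query: 2025-11-14 11:31 UTC
Rule 5/5 (GSL, -02:00): 2025-07-25 06:43 UTC ≤ query < +∞
11·60 + 31 - 120 = 571 min
571 = 0·1440 + 571; 571 = 9·60 + 31 → 09:31, same day
→ 2025-11-14 09:31 GSL

2025-11-14 09:31 GSL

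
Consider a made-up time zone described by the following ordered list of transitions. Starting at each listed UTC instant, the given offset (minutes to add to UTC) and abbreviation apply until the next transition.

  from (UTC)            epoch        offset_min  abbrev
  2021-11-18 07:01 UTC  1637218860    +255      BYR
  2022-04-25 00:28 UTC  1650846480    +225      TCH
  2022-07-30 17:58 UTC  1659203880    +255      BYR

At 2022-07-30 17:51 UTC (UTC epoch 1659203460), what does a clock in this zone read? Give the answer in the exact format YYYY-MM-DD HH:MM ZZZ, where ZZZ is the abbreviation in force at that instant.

Query: 2022-07-30 17:51 UTC
Rule 2/3 (TCH, +03:45): 2022-04-25 00:28 UTC ≤ query < 2022-07-30 17:58 UTC
17·60 + 51 + 225 = 1296 min
1296 = 0·1440 + 1296; 1296 = 21·60 + 36 → 21:36, same day
→ 2022-07-30 21:36 TCH

2022-07-30 21:36 TCH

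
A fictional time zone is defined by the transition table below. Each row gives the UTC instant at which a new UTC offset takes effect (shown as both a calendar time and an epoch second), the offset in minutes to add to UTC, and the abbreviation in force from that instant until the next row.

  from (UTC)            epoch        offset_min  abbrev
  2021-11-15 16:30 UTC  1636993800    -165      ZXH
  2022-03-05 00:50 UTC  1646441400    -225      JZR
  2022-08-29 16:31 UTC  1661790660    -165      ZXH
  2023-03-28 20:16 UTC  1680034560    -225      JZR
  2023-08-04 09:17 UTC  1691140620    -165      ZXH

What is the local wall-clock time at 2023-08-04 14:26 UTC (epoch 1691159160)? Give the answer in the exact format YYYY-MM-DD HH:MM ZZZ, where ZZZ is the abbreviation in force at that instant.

Query: 2023-08-04 14:26 UTC
Rule 5/5 (ZXH, -02:45): 2023-08-04 09:17 UTC ≤ query < +∞
14·60 + 26 - 165 = 701 min
701 = 0·1440 + 701; 701 = 11·60 + 41 → 11:41, same day
→ 2023-08-04 11:41 ZXH

2023-08-04 11:41 ZXH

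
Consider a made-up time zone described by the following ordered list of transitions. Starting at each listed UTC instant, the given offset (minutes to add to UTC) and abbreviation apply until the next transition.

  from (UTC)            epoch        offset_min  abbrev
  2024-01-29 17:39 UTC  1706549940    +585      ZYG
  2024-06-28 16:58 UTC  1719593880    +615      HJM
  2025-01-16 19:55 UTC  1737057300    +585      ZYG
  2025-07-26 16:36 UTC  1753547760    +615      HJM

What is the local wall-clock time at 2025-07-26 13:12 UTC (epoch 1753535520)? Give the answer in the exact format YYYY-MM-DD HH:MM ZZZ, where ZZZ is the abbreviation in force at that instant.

Query: 2025-07-26 13:12 UTC
Rule 3/4 (ZYG, +09:45): 2025-01-16 19:55 UTC ≤ query < 2025-07-26 16:36 UTC
13·60 + 12 + 585 = 1377 min
1377 = 0·1440 + 1377; 1377 = 22·60 + 57 → 22:57, same day
→ 2025-07-26 22:57 ZYG

2025-07-26 22:57 ZYG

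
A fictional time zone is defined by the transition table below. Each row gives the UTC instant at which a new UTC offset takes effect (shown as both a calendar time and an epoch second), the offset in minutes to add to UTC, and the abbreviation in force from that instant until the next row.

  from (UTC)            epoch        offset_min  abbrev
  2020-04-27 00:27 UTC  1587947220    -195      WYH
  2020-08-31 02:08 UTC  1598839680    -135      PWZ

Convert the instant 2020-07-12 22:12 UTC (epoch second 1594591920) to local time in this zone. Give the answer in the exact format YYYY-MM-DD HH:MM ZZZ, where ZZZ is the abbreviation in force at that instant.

2020-07-12 18:57 WYH

Query: 2020-07-12 22:12 UTC
Rule 1/2 (WYH, -03:15): 2020-04-27 00:27 UTC ≤ query < 2020-08-31 02:08 UTC
22·60 + 12 - 195 = 1137 min
1137 = 0·1440 + 1137; 1137 = 18·60 + 57 → 18:57, same day
→ 2020-07-12 18:57 WYH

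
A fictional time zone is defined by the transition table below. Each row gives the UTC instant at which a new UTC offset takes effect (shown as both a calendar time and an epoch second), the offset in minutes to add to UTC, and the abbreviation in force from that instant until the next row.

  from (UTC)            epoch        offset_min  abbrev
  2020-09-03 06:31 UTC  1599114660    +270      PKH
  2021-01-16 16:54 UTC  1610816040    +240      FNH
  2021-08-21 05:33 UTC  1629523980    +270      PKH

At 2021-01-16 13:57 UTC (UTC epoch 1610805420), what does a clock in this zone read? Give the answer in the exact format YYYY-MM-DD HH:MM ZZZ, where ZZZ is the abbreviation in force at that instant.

2021-01-16 18:27 PKH

Query: 2021-01-16 13:57 UTC
Rule 1/3 (PKH, +04:30): 2020-09-03 06:31 UTC ≤ query < 2021-01-16 16:54 UTC
13·60 + 57 + 270 = 1107 min
1107 = 0·1440 + 1107; 1107 = 18·60 + 27 → 18:27, same day
→ 2021-01-16 18:27 PKH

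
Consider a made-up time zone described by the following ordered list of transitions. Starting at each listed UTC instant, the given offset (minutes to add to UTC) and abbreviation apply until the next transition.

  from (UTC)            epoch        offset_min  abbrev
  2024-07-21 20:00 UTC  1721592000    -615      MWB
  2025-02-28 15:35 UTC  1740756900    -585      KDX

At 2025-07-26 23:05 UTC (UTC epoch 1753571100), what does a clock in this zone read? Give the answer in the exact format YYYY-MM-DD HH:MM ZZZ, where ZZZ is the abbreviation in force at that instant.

Query: 2025-07-26 23:05 UTC
Rule 2/2 (KDX, -09:45): 2025-02-28 15:35 UTC ≤ query < +∞
23·60 + 5 - 585 = 800 min
800 = 0·1440 + 800; 800 = 13·60 + 20 → 13:20, same day
→ 2025-07-26 13:20 KDX

2025-07-26 13:20 KDX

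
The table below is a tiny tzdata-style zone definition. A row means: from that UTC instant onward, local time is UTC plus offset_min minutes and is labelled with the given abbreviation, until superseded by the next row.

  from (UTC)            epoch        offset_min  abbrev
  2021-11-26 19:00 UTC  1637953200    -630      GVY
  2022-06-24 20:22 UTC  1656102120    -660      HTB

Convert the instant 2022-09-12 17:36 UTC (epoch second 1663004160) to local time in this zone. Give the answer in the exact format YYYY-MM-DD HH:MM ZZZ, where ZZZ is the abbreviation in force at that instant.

2022-09-12 06:36 HTB

Query: 2022-09-12 17:36 UTC
Rule 2/2 (HTB, -11:00): 2022-06-24 20:22 UTC ≤ query < +∞
17·60 + 36 - 660 = 396 min
396 = 0·1440 + 396; 396 = 6·60 + 36 → 06:36, same day
→ 2022-09-12 06:36 HTB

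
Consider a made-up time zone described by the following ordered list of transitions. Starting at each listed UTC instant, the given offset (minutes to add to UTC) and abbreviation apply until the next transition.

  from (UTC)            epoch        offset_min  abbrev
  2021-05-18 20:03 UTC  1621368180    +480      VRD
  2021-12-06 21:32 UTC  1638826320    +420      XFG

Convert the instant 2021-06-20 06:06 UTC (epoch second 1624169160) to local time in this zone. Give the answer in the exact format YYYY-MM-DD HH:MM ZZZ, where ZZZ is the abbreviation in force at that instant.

2021-06-20 14:06 VRD

Query: 2021-06-20 06:06 UTC
Rule 1/2 (VRD, +08:00): 2021-05-18 20:03 UTC ≤ query < 2021-12-06 21:32 UTC
6·60 + 6 + 480 = 846 min
846 = 0·1440 + 846; 846 = 14·60 + 6 → 14:06, same day
→ 2021-06-20 14:06 VRD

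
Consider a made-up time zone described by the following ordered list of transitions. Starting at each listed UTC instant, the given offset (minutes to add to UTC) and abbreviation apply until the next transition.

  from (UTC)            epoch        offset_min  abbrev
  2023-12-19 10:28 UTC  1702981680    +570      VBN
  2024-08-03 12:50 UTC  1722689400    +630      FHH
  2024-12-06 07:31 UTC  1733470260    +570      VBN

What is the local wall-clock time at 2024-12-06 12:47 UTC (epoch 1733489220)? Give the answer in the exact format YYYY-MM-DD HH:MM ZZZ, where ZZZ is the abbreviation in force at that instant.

2024-12-06 22:17 VBN

Query: 2024-12-06 12:47 UTC
Rule 3/3 (VBN, +09:30): 2024-12-06 07:31 UTC ≤ query < +∞
12·60 + 47 + 570 = 1337 min
1337 = 0·1440 + 1337; 1337 = 22·60 + 17 → 22:17, same day
→ 2024-12-06 22:17 VBN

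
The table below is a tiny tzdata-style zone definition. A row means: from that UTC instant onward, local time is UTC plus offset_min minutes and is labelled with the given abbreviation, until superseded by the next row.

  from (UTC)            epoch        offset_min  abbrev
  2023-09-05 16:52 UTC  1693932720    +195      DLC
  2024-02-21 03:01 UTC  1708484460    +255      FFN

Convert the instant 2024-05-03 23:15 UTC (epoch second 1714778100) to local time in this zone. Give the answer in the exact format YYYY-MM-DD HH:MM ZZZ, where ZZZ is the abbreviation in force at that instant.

Query: 2024-05-03 23:15 UTC
Rule 2/2 (FFN, +04:15): 2024-02-21 03:01 UTC ≤ query < +∞
23·60 + 15 + 255 = 1650 min
1650 = 1·1440 + 210; 210 = 3·60 + 30 → 03:30, 2024-05-03 + 1 day = 2024-05-04
→ 2024-05-04 03:30 FFN

2024-05-04 03:30 FFN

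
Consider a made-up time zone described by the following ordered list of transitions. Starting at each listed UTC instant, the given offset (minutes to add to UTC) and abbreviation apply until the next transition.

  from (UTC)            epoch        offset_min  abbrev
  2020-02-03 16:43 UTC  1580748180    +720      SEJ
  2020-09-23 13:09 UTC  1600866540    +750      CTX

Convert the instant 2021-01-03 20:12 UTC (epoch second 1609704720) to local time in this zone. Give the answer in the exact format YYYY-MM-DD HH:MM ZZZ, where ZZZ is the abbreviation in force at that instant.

2021-01-04 08:42 CTX

Query: 2021-01-03 20:12 UTC
Rule 2/2 (CTX, +12:30): 2020-09-23 13:09 UTC ≤ query < +∞
20·60 + 12 + 750 = 1962 min
1962 = 1·1440 + 522; 522 = 8·60 + 42 → 08:42, 2021-01-03 + 1 day = 2021-01-04
→ 2021-01-04 08:42 CTX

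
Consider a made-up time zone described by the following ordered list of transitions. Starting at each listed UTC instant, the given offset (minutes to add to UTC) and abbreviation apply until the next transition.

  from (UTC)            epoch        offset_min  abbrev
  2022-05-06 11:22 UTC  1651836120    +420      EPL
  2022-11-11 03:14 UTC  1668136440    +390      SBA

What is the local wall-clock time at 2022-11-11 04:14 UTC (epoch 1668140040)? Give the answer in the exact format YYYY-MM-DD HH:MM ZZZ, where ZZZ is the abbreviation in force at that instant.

2022-11-11 10:44 SBA

Query: 2022-11-11 04:14 UTC
Rule 2/2 (SBA, +06:30): 2022-11-11 03:14 UTC ≤ query < +∞
4·60 + 14 + 390 = 644 min
644 = 0·1440 + 644; 644 = 10·60 + 44 → 10:44, same day
→ 2022-11-11 10:44 SBA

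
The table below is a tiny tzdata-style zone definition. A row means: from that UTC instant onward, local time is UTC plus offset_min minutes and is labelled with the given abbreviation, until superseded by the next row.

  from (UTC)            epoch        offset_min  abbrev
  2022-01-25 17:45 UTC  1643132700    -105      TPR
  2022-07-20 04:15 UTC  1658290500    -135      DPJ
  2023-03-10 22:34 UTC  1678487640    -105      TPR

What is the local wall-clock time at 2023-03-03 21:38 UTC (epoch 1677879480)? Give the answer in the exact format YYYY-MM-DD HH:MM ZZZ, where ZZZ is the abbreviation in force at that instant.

Query: 2023-03-03 21:38 UTC
Rule 2/3 (DPJ, -02:15): 2022-07-20 04:15 UTC ≤ query < 2023-03-10 22:34 UTC
21·60 + 38 - 135 = 1163 min
1163 = 0·1440 + 1163; 1163 = 19·60 + 23 → 19:23, same day
→ 2023-03-03 19:23 DPJ

2023-03-03 19:23 DPJ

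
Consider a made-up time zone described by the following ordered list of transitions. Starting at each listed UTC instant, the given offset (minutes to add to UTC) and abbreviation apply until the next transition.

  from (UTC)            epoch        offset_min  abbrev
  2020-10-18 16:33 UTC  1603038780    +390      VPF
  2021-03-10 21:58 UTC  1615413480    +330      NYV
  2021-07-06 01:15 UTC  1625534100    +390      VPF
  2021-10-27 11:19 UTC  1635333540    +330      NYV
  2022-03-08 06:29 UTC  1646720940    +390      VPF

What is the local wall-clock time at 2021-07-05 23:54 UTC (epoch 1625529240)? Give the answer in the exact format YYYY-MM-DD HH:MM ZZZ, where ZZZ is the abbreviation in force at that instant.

Query: 2021-07-05 23:54 UTC
Rule 2/5 (NYV, +05:30): 2021-03-10 21:58 UTC ≤ query < 2021-07-06 01:15 UTC
23·60 + 54 + 330 = 1764 min
1764 = 1·1440 + 324; 324 = 5·60 + 24 → 05:24, 2021-07-05 + 1 day = 2021-07-06
→ 2021-07-06 05:24 NYV

2021-07-06 05:24 NYV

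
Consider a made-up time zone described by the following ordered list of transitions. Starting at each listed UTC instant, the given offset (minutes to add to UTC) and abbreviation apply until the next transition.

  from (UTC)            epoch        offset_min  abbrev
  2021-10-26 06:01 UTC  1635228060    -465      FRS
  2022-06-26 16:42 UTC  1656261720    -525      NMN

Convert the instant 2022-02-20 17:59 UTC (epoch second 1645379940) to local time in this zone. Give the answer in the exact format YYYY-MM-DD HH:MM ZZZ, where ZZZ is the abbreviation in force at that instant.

Query: 2022-02-20 17:59 UTC
Rule 1/2 (FRS, -07:45): 2021-10-26 06:01 UTC ≤ query < 2022-06-26 16:42 UTC
17·60 + 59 - 465 = 614 min
614 = 0·1440 + 614; 614 = 10·60 + 14 → 10:14, same day
→ 2022-02-20 10:14 FRS

2022-02-20 10:14 FRS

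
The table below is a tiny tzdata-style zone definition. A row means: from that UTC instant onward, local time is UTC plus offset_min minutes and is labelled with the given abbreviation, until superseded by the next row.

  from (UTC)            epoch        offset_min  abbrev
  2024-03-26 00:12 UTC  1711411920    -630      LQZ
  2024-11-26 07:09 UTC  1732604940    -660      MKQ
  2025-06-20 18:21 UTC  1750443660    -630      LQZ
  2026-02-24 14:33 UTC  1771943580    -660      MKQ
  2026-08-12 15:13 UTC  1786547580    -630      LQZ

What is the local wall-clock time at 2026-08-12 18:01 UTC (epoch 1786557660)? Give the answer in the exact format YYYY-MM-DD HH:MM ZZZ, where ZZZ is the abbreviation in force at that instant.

Query: 2026-08-12 18:01 UTC
Rule 5/5 (LQZ, -10:30): 2026-08-12 15:13 UTC ≤ query < +∞
18·60 + 1 - 630 = 451 min
451 = 0·1440 + 451; 451 = 7·60 + 31 → 07:31, same day
→ 2026-08-12 07:31 LQZ

2026-08-12 07:31 LQZ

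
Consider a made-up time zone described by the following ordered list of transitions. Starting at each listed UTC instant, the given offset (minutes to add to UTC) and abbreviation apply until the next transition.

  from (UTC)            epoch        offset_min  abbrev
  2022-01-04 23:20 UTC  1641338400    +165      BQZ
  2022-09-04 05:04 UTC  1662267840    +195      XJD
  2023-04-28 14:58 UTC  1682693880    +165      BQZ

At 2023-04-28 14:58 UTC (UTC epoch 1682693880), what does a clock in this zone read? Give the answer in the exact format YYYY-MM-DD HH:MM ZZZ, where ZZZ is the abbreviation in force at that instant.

2023-04-28 17:43 BQZ

Query: 2023-04-28 14:58 UTC
Rule 3/3 (BQZ, +02:45): 2023-04-28 14:58 UTC ≤ query < +∞
14·60 + 58 + 165 = 1063 min
1063 = 0·1440 + 1063; 1063 = 17·60 + 43 → 17:43, same day
→ 2023-04-28 17:43 BQZ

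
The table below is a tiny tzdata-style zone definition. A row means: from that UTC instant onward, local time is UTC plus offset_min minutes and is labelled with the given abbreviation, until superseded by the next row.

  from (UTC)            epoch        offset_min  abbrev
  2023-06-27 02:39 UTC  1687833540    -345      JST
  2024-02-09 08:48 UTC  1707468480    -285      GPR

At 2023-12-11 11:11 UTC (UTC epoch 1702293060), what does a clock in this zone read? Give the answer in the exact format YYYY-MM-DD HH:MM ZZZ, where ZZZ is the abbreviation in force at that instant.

Query: 2023-12-11 11:11 UTC
Rule 1/2 (JST, -05:45): 2023-06-27 02:39 UTC ≤ query < 2024-02-09 08:48 UTC
11·60 + 11 - 345 = 326 min
326 = 0·1440 + 326; 326 = 5·60 + 26 → 05:26, same day
→ 2023-12-11 05:26 JST

2023-12-11 05:26 JST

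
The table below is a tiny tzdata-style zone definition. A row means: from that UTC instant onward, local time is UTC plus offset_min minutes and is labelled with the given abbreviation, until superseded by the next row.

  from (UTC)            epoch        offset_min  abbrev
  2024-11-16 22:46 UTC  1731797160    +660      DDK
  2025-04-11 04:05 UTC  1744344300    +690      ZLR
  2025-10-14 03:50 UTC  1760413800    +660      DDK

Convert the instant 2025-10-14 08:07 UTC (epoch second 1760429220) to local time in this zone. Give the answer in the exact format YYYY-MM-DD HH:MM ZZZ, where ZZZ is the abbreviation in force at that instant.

2025-10-14 19:07 DDK

Query: 2025-10-14 08:07 UTC
Rule 3/3 (DDK, +11:00): 2025-10-14 03:50 UTC ≤ query < +∞
8·60 + 7 + 660 = 1147 min
1147 = 0·1440 + 1147; 1147 = 19·60 + 7 → 19:07, same day
→ 2025-10-14 19:07 DDK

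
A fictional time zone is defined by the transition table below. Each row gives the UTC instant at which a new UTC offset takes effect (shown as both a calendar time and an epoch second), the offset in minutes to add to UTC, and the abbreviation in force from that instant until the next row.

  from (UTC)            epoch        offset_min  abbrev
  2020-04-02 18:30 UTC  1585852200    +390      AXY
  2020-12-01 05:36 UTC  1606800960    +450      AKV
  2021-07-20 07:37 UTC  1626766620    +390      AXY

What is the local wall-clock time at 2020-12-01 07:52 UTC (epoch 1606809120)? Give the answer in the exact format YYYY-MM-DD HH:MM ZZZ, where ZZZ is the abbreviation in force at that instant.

2020-12-01 15:22 AKV

Query: 2020-12-01 07:52 UTC
Rule 2/3 (AKV, +07:30): 2020-12-01 05:36 UTC ≤ query < 2021-07-20 07:37 UTC
7·60 + 52 + 450 = 922 min
922 = 0·1440 + 922; 922 = 15·60 + 22 → 15:22, same day
→ 2020-12-01 15:22 AKV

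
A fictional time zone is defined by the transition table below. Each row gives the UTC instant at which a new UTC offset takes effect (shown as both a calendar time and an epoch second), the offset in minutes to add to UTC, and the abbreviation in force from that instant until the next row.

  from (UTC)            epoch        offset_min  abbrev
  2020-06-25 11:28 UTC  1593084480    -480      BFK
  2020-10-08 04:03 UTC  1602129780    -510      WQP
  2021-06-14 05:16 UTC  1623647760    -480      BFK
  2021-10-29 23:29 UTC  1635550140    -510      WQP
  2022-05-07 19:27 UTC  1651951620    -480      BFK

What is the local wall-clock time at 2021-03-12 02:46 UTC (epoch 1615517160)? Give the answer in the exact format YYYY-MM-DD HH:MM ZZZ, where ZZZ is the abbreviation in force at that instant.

2021-03-11 18:16 WQP

Query: 2021-03-12 02:46 UTC
Rule 2/5 (WQP, -08:30): 2020-10-08 04:03 UTC ≤ query < 2021-06-14 05:16 UTC
2·60 + 46 - 510 = -344 min
-344 = -1·1440 + 1096; 1096 = 18·60 + 16 → 18:16, 2021-03-12 - 1 day = 2021-03-11
→ 2021-03-11 18:16 WQP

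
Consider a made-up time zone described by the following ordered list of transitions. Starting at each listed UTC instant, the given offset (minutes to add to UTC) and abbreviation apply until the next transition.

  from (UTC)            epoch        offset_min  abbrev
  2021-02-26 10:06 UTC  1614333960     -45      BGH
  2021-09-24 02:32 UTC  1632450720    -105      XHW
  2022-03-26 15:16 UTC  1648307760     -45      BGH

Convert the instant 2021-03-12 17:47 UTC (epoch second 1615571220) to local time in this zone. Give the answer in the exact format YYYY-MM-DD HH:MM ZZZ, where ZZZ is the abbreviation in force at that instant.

Query: 2021-03-12 17:47 UTC
Rule 1/3 (BGH, -00:45): 2021-02-26 10:06 UTC ≤ query < 2021-09-24 02:32 UTC
17·60 + 47 - 45 = 1022 min
1022 = 0·1440 + 1022; 1022 = 17·60 + 2 → 17:02, same day
→ 2021-03-12 17:02 BGH

2021-03-12 17:02 BGH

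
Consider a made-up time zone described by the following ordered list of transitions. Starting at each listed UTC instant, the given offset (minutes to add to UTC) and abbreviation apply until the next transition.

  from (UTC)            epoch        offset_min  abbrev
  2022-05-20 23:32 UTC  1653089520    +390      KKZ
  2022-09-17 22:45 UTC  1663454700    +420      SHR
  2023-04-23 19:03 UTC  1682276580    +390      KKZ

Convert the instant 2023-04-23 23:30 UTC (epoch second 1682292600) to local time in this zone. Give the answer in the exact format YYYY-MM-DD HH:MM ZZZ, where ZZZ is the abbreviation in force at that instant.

2023-04-24 06:00 KKZ

Query: 2023-04-23 23:30 UTC
Rule 3/3 (KKZ, +06:30): 2023-04-23 19:03 UTC ≤ query < +∞
23·60 + 30 + 390 = 1800 min
1800 = 1·1440 + 360; 360 = 6·60 + 0 → 06:00, 2023-04-23 + 1 day = 2023-04-24
→ 2023-04-24 06:00 KKZ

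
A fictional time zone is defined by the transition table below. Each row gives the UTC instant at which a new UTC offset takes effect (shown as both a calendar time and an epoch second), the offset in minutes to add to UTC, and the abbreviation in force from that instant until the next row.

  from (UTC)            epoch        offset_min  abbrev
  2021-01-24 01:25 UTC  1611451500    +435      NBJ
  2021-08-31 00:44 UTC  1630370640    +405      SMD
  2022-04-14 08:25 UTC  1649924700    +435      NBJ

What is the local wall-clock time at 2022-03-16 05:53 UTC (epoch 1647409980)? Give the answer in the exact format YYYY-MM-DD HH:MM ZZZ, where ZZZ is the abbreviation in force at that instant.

Query: 2022-03-16 05:53 UTC
Rule 2/3 (SMD, +06:45): 2021-08-31 00:44 UTC ≤ query < 2022-04-14 08:25 UTC
5·60 + 53 + 405 = 758 min
758 = 0·1440 + 758; 758 = 12·60 + 38 → 12:38, same day
→ 2022-03-16 12:38 SMD

2022-03-16 12:38 SMD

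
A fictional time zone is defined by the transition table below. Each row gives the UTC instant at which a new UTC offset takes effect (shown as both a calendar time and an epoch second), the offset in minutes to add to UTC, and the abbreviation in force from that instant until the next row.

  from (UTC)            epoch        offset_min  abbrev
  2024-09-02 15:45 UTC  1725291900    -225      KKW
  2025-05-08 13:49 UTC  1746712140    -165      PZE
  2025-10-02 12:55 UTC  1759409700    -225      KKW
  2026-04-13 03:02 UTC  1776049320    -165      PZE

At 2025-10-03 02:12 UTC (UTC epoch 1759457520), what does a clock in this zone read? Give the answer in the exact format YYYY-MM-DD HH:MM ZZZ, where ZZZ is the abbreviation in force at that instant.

2025-10-02 22:27 KKW

Query: 2025-10-03 02:12 UTC
Rule 3/4 (KKW, -03:45): 2025-10-02 12:55 UTC ≤ query < 2026-04-13 03:02 UTC
2·60 + 12 - 225 = -93 min
-93 = -1·1440 + 1347; 1347 = 22·60 + 27 → 22:27, 2025-10-03 - 1 day = 2025-10-02
→ 2025-10-02 22:27 KKW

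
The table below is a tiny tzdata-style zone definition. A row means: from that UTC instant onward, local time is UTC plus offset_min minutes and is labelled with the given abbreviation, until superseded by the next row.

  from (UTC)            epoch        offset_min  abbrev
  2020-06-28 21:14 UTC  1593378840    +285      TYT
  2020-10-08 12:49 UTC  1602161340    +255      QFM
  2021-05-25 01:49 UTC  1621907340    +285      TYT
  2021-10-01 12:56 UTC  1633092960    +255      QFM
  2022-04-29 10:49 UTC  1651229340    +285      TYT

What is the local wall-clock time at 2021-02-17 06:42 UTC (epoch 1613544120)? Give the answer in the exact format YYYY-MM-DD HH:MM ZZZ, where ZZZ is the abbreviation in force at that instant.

Query: 2021-02-17 06:42 UTC
Rule 2/5 (QFM, +04:15): 2020-10-08 12:49 UTC ≤ query < 2021-05-25 01:49 UTC
6·60 + 42 + 255 = 657 min
657 = 0·1440 + 657; 657 = 10·60 + 57 → 10:57, same day
→ 2021-02-17 10:57 QFM

2021-02-17 10:57 QFM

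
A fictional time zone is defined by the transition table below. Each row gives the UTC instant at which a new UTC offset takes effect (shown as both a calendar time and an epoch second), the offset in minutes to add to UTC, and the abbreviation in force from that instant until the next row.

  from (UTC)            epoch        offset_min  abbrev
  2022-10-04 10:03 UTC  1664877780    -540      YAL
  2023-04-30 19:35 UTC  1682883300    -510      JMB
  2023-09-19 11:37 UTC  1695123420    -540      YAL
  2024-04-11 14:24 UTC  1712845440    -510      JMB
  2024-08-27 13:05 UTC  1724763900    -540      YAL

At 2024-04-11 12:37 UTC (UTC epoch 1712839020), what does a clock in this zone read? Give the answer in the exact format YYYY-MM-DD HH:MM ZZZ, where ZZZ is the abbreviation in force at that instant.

2024-04-11 03:37 YAL

Query: 2024-04-11 12:37 UTC
Rule 3/5 (YAL, -09:00): 2023-09-19 11:37 UTC ≤ query < 2024-04-11 14:24 UTC
12·60 + 37 - 540 = 217 min
217 = 0·1440 + 217; 217 = 3·60 + 37 → 03:37, same day
→ 2024-04-11 03:37 YAL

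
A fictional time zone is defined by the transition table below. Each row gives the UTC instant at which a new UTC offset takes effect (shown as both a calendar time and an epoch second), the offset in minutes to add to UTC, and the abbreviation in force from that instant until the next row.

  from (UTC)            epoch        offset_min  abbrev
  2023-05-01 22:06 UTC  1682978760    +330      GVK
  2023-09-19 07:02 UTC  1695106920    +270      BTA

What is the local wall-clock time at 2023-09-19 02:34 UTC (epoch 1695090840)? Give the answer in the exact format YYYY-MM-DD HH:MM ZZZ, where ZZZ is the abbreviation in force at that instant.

2023-09-19 08:04 GVK

Query: 2023-09-19 02:34 UTC
Rule 1/2 (GVK, +05:30): 2023-05-01 22:06 UTC ≤ query < 2023-09-19 07:02 UTC
2·60 + 34 + 330 = 484 min
484 = 0·1440 + 484; 484 = 8·60 + 4 → 08:04, same day
→ 2023-09-19 08:04 GVK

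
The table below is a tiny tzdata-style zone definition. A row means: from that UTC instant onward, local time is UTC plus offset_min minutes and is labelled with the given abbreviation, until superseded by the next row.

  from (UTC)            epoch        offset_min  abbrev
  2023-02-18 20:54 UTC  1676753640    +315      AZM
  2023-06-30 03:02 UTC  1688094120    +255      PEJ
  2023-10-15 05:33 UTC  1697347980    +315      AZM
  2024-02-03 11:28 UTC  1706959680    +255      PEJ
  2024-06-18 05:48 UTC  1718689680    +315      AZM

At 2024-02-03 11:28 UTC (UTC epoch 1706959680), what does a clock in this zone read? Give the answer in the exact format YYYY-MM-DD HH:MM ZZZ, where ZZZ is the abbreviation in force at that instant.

Query: 2024-02-03 11:28 UTC
Rule 4/5 (PEJ, +04:15): 2024-02-03 11:28 UTC ≤ query < 2024-06-18 05:48 UTC
11·60 + 28 + 255 = 943 min
943 = 0·1440 + 943; 943 = 15·60 + 43 → 15:43, same day
→ 2024-02-03 15:43 PEJ

2024-02-03 15:43 PEJ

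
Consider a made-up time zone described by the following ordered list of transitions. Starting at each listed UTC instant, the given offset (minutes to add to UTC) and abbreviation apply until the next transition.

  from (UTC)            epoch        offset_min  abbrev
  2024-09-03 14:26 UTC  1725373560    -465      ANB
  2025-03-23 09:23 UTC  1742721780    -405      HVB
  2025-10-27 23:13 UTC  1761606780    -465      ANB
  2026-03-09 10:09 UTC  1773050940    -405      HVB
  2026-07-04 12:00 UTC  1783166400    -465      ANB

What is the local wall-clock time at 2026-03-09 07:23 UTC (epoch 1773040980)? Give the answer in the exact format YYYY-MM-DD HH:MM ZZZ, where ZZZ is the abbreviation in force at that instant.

2026-03-08 23:38 ANB

Query: 2026-03-09 07:23 UTC
Rule 3/5 (ANB, -07:45): 2025-10-27 23:13 UTC ≤ query < 2026-03-09 10:09 UTC
7·60 + 23 - 465 = -22 min
-22 = -1·1440 + 1418; 1418 = 23·60 + 38 → 23:38, 2026-03-09 - 1 day = 2026-03-08
→ 2026-03-08 23:38 ANB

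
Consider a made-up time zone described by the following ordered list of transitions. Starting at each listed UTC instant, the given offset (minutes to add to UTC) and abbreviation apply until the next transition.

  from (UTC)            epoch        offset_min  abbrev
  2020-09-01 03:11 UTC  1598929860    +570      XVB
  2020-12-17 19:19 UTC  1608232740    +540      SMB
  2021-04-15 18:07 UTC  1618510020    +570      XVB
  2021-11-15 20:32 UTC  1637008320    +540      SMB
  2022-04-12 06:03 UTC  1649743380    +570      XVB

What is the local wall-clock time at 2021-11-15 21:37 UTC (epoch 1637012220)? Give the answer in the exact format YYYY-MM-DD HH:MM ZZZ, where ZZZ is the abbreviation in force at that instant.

2021-11-16 06:37 SMB

Query: 2021-11-15 21:37 UTC
Rule 4/5 (SMB, +09:00): 2021-11-15 20:32 UTC ≤ query < 2022-04-12 06:03 UTC
21·60 + 37 + 540 = 1837 min
1837 = 1·1440 + 397; 397 = 6·60 + 37 → 06:37, 2021-11-15 + 1 day = 2021-11-16
→ 2021-11-16 06:37 SMB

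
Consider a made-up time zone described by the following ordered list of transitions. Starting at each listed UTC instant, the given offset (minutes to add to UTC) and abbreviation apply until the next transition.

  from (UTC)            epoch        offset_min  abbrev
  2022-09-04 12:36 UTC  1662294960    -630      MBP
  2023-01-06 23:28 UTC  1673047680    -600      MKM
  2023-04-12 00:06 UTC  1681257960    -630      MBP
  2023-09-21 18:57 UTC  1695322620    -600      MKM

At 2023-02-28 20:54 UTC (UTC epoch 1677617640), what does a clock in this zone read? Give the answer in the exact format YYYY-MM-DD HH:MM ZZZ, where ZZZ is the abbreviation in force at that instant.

Query: 2023-02-28 20:54 UTC
Rule 2/4 (MKM, -10:00): 2023-01-06 23:28 UTC ≤ query < 2023-04-12 00:06 UTC
20·60 + 54 - 600 = 654 min
654 = 0·1440 + 654; 654 = 10·60 + 54 → 10:54, same day
→ 2023-02-28 10:54 MKM

2023-02-28 10:54 MKM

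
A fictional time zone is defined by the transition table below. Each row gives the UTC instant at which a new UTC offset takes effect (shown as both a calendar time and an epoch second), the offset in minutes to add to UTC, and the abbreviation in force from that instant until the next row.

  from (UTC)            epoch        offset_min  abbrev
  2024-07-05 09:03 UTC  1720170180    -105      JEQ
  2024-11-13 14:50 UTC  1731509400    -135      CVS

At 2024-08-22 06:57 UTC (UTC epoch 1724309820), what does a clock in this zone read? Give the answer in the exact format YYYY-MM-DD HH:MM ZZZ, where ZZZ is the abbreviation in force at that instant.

Query: 2024-08-22 06:57 UTC
Rule 1/2 (JEQ, -01:45): 2024-07-05 09:03 UTC ≤ query < 2024-11-13 14:50 UTC
6·60 + 57 - 105 = 312 min
312 = 0·1440 + 312; 312 = 5·60 + 12 → 05:12, same day
→ 2024-08-22 05:12 JEQ

2024-08-22 05:12 JEQ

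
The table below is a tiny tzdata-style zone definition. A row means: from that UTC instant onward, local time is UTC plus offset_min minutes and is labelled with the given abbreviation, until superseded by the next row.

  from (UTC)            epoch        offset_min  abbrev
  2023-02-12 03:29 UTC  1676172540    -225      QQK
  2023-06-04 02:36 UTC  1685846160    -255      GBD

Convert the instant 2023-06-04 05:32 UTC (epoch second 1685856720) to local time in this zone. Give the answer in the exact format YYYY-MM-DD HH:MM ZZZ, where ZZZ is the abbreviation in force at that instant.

2023-06-04 01:17 GBD

Query: 2023-06-04 05:32 UTC
Rule 2/2 (GBD, -04:15): 2023-06-04 02:36 UTC ≤ query < +∞
5·60 + 32 - 255 = 77 min
77 = 0·1440 + 77; 77 = 1·60 + 17 → 01:17, same day
→ 2023-06-04 01:17 GBD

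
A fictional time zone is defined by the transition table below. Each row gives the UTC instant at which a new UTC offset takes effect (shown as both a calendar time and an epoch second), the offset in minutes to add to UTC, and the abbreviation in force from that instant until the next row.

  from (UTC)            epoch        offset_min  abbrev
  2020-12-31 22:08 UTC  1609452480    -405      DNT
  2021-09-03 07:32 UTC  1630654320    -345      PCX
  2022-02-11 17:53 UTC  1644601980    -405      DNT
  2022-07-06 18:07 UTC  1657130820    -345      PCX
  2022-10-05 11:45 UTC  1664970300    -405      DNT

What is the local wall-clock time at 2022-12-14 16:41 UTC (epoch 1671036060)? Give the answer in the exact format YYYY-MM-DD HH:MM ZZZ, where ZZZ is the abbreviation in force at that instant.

2022-12-14 09:56 DNT

Query: 2022-12-14 16:41 UTC
Rule 5/5 (DNT, -06:45): 2022-10-05 11:45 UTC ≤ query < +∞
16·60 + 41 - 405 = 596 min
596 = 0·1440 + 596; 596 = 9·60 + 56 → 09:56, same day
→ 2022-12-14 09:56 DNT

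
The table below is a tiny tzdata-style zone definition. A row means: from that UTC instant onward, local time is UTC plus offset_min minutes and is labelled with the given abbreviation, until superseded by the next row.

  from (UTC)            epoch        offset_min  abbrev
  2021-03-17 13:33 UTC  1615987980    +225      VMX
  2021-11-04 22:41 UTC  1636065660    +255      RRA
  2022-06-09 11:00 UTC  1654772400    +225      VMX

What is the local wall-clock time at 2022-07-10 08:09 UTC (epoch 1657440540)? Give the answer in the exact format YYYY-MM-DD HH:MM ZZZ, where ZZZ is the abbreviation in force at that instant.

Query: 2022-07-10 08:09 UTC
Rule 3/3 (VMX, +03:45): 2022-06-09 11:00 UTC ≤ query < +∞
8·60 + 9 + 225 = 714 min
714 = 0·1440 + 714; 714 = 11·60 + 54 → 11:54, same day
→ 2022-07-10 11:54 VMX

2022-07-10 11:54 VMX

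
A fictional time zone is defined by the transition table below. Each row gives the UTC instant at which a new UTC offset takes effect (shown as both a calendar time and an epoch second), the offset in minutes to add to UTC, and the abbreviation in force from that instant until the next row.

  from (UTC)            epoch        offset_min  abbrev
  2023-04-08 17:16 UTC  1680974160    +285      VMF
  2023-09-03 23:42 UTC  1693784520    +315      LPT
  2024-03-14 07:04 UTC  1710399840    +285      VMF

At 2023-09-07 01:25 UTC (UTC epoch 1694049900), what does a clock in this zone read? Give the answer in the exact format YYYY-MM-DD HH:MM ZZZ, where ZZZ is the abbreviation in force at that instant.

2023-09-07 06:40 LPT

Query: 2023-09-07 01:25 UTC
Rule 2/3 (LPT, +05:15): 2023-09-03 23:42 UTC ≤ query < 2024-03-14 07:04 UTC
1·60 + 25 + 315 = 400 min
400 = 0·1440 + 400; 400 = 6·60 + 40 → 06:40, same day
→ 2023-09-07 06:40 LPT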